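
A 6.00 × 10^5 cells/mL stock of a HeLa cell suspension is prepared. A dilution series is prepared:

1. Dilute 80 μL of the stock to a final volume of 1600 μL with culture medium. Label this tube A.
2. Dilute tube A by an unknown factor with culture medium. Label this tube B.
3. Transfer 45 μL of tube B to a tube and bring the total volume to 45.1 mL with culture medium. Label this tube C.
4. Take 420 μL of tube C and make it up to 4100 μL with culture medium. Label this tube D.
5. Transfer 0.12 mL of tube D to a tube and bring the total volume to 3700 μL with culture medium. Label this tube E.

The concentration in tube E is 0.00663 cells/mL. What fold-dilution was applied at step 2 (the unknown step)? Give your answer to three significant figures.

15.0-fold

Step 1: 80 μL brought to 1600 μL → factor 1600/80 = 20
Step 2: unknown factor x
Step 3: 45 μL brought to 45.1 mL → factor 45100/45 = 1002.2
Step 4: 420 μL brought to 4100 μL → factor 4100/420 = 9.7619
Step 5: 0.12 mL brought to 3700 μL → factor 3.7/0.12 = 30.833
Product of known-step factors = 6.0332 × 10^6
Overall factor = 6.00 × 10^5 cells/mL / (0.00663 cells/mL) = 9.0498 × 10^7
x = 9.0498 × 10^7 / 6.0332 × 10^6 = 15.0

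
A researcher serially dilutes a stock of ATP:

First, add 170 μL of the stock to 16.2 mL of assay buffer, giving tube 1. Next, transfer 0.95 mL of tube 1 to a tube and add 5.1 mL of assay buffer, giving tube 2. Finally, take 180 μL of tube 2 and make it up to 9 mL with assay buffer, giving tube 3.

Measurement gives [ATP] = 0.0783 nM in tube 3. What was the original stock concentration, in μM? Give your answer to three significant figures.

2.40 μM

Step 1: 170 μL + 16.2 mL = 16370 μL total → factor 16370/170 = 96.294
Step 2: 0.95 mL + 5.1 mL = 6.05 mL total → factor 6.05/0.95 = 6.3684
Step 3: 180 μL brought to 9 mL → factor 9000/180 = 50
Overall dilution factor = 96.294 × 6.3684 × 50 = 30662
Stock = 0.0783 nM × 30662 = 2401 nM = 2.40 μM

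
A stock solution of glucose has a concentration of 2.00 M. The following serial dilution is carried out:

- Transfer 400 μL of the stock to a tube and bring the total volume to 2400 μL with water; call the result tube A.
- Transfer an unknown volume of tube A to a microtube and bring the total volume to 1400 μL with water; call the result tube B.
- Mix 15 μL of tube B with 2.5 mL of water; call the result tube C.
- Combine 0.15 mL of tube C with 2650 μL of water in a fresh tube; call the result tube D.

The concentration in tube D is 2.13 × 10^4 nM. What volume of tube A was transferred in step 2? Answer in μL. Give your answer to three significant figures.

280 μL

Step 1: 400 μL brought to 2400 μL → factor 2400/400 = 6
Step 2: v brought to 1400 μL → factor = 1400 μL/v
Step 3: 15 μL + 2.5 mL = 2515 μL total → factor 2515/15 = 167.67
Step 4: 0.15 mL + 2650 μL = 2.8 mL total → factor 2.8/0.15 = 18.667
Product of known-step factors = 18779
Overall factor = 2.00 M / (2.13 × 10^4 nM) = 93897
Step-2 factor = 93897 / 18779 = 5.0002
v = 1400 μL / 5.0002 = 280 μL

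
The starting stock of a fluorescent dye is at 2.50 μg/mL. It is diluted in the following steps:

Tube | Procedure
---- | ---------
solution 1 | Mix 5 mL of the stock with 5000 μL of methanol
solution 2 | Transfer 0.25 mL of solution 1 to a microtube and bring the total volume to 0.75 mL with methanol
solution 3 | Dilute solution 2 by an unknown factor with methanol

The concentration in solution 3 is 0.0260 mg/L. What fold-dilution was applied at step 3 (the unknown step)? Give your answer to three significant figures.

16.0-fold

Step 1: 5 mL + 5000 μL = 10 mL total → factor 10/5 = 2
Step 2: 0.25 mL brought to 0.75 mL → factor 0.75/0.25 = 3
Step 3: unknown factor x
Product of known-step factors = 6
Overall factor = 2.50 μg/mL / (0.0260 mg/L) = 96.154
x = 96.154 / 6 = 16.0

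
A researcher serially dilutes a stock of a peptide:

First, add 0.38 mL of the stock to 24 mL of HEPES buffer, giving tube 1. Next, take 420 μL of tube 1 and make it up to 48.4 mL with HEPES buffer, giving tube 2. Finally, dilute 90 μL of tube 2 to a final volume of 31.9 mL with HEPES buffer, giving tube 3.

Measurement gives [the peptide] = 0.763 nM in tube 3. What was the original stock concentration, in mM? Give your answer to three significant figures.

2.00 mM

Step 1: 0.38 mL + 24 mL = 24.38 mL total → factor 24.38/0.38 = 64.158
Step 2: 420 μL brought to 48.4 mL → factor 48400/420 = 115.24
Step 3: 90 μL brought to 31.9 mL → factor 31900/90 = 354.44
Overall dilution factor = 64.158 × 115.24 × 354.44 = 2.6206 × 10^6
Stock = 0.763 nM × 2.6206 × 10^6 = 1.999 × 10^6 nM = 2.00 mM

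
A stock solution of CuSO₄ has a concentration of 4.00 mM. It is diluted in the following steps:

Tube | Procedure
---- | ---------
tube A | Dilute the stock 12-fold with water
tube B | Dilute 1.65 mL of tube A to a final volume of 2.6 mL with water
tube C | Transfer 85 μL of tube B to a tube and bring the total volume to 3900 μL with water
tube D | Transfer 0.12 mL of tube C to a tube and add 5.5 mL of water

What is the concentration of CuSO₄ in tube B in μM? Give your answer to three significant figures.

Step 1: 12-fold → factor 12
Step 2: 1.65 mL brought to 2.6 mL → factor 2.6/1.65 = 1.5758
Dilution factor through tube B = 12 × 1.5758 = 18.909
[tube B] = 4.00 mM / 18.909 = 0.2115 mM = 212 μM

212 μM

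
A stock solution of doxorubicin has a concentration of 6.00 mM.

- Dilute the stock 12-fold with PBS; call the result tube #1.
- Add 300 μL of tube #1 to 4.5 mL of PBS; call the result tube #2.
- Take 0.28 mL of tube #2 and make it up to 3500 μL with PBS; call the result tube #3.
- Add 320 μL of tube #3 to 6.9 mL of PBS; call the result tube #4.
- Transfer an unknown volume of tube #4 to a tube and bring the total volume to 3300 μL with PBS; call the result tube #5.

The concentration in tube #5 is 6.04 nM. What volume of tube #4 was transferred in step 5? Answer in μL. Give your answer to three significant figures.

Step 1: 12-fold → factor 12
Step 2: 300 μL + 4.5 mL = 4800 μL total → factor 4800/300 = 16
Step 3: 0.28 mL brought to 3500 μL → factor 3.5/0.28 = 12.5
Step 4: 320 μL + 6.9 mL = 7220 μL total → factor 7220/320 = 22.562
Step 5: v brought to 3300 μL → factor = 3300 μL/v
Product of known-step factors = 54150
Overall factor = 6.00 mM / (6.04 nM) = 9.9338 × 10^5
Step-5 factor = 9.9338 × 10^5 / 54150 = 18.345
v = 3300 μL / 18.345 = 180 μL

180 μL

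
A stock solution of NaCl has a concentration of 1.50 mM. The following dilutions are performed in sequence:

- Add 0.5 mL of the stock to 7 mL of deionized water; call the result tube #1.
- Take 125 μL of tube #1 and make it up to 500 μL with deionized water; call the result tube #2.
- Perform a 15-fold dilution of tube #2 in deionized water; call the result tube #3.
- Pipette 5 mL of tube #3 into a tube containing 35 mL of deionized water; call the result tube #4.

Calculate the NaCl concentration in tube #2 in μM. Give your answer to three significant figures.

Step 1: 0.5 mL + 7 mL = 7.5 mL total → factor 7.5/0.5 = 15
Step 2: 125 μL brought to 500 μL → factor 500/125 = 4
Dilution factor through tube #2 = 15 × 4 = 60
[tube #2] = 1.50 mM / 60 = 0.02500 mM = 25.0 μM

25.0 μM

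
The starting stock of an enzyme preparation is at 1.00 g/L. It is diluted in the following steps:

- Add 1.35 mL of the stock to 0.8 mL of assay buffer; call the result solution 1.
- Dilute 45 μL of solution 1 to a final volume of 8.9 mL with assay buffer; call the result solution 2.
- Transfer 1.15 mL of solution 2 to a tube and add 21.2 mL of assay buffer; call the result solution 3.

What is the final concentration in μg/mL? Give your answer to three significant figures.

0.163 μg/mL

Step 1: 1.35 mL + 0.8 mL = 2.15 mL total → factor 2.15/1.35 = 1.5926
Step 2: 45 μL brought to 8.9 mL → factor 8900/45 = 197.78
Step 3: 1.15 mL + 21.2 mL = 22.35 mL total → factor 22.35/1.15 = 19.435
Overall dilution factor = 1.5926 × 197.78 × 19.435 = 6121.6
Final = 1.00 g/L / 6121.6 = 0.0001634 g/L = 0.163 μg/mL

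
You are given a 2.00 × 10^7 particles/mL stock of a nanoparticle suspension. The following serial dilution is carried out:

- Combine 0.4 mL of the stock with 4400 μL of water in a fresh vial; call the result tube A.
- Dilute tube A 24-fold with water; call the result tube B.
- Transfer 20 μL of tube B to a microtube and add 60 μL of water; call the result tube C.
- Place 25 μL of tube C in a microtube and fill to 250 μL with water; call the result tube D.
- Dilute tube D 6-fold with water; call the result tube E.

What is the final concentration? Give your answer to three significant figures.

Step 1: 0.4 mL + 4400 μL = 4.8 mL total → factor 4.8/0.4 = 12
Step 2: 24-fold → factor 24
Step 3: 20 μL + 60 μL = 80 μL total → factor 80/20 = 4
Step 4: 25 μL brought to 250 μL → factor 250/25 = 10
Step 5: 6-fold → factor 6
Overall dilution factor = 12 × 24 × 4 × 10 × 6 = 69120
Final = 2.00 × 10^7 particles/mL / 69120 = 289 particles/mL

289 particles/mL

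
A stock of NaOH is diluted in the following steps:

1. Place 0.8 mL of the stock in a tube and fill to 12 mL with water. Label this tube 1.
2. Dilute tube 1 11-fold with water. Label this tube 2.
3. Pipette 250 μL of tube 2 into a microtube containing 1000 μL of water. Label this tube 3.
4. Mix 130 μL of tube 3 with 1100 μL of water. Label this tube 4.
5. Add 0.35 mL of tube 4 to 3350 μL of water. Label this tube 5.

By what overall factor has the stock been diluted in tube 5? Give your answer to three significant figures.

Step 1: 0.8 mL brought to 12 mL → factor 12/0.8 = 15
Step 2: 11-fold → factor 11
Step 3: 250 μL + 1000 μL = 1250 μL total → factor 1250/250 = 5
Step 4: 130 μL + 1100 μL = 1230 μL total → factor 1230/130 = 9.4615
Step 5: 0.35 mL + 3350 μL = 3.7 mL total → factor 3.7/0.35 = 10.571
Overall dilution factor = 15 × 11 × 5 × 9.4615 × 10.571 = 82518

8.25 × 10^4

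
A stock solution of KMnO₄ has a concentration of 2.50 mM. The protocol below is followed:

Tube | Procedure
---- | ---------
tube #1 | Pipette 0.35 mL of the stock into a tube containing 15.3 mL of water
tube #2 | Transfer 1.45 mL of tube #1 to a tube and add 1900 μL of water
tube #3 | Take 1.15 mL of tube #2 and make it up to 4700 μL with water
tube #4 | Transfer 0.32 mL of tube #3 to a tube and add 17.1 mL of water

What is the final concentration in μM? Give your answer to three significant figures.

Step 1: 0.35 mL + 15.3 mL = 15.65 mL total → factor 15.65/0.35 = 44.714
Step 2: 1.45 mL + 1900 μL = 3.35 mL total → factor 3.35/1.45 = 2.3103
Step 3: 1.15 mL brought to 4700 μL → factor 4.7/1.15 = 4.087
Step 4: 0.32 mL + 17.1 mL = 17.42 mL total → factor 17.42/0.32 = 54.438
Overall dilution factor = 44.714 × 2.3103 × 4.087 × 54.438 = 22984
Final = 2.50 mM / 22984 = 0.0001088 mM = 0.109 μM

0.109 μM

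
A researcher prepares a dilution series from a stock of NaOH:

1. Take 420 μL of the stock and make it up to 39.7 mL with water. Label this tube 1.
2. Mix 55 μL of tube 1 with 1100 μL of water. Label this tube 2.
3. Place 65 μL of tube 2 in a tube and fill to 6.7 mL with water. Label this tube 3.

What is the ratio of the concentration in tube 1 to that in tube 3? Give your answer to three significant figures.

Step 1: 420 μL brought to 39.7 mL → factor 39700/420 = 94.524
Step 2: 55 μL + 1100 μL = 1155 μL total → factor 1155/55 = 21
Step 3: 65 μL brought to 6.7 mL → factor 6700/65 = 103.08
Dilution factor to tube 1 = 94.524; to tube 3 = 2.0461 × 10^5
[tube 1]/[tube 3] = (factor to tube 3)/(factor to tube 1) = 2.0461 × 10^5/94.524 = 2.16 × 10^3

2.16 × 10^3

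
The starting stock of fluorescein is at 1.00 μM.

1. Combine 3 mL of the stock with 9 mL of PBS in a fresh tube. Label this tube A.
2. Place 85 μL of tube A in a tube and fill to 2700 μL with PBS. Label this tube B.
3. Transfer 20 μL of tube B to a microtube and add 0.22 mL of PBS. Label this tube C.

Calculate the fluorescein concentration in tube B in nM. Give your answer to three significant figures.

7.87 nM

Step 1: 3 mL + 9 mL = 12 mL total → factor 12/3 = 4
Step 2: 85 μL brought to 2700 μL → factor 2700/85 = 31.765
Dilution factor through tube B = 4 × 31.765 = 127.06
[tube B] = 1.00 μM / 127.06 = 0.007870 μM = 7.87 nM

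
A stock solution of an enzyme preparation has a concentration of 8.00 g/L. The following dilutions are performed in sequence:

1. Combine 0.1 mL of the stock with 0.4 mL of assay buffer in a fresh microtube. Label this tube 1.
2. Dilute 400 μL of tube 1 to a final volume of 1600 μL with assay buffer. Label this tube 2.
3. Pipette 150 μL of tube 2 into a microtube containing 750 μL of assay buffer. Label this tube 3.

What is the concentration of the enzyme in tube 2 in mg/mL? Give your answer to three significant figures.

0.400 mg/mL

Step 1: 0.1 mL + 0.4 mL = 0.5 mL total → factor 0.5/0.1 = 5
Step 2: 400 μL brought to 1600 μL → factor 1600/400 = 4
Dilution factor through tube 2 = 5 × 4 = 20
[tube 2] = 8.00 g/L / 20 = 0.4000 g/L = 0.400 mg/mL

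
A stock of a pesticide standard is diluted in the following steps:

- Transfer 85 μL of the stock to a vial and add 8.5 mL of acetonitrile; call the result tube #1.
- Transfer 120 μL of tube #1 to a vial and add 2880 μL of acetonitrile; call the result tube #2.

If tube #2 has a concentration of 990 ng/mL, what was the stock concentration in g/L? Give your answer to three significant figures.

2.50 g/L

Step 1: 85 μL + 8.5 mL = 8585 μL total → factor 8585/85 = 101
Step 2: 120 μL + 2880 μL = 3000 μL total → factor 3000/120 = 25
Overall dilution factor = 101 × 25 = 2525
Stock = 990 ng/mL × 2525 = 2.500 × 10^6 ng/mL = 2.50 g/L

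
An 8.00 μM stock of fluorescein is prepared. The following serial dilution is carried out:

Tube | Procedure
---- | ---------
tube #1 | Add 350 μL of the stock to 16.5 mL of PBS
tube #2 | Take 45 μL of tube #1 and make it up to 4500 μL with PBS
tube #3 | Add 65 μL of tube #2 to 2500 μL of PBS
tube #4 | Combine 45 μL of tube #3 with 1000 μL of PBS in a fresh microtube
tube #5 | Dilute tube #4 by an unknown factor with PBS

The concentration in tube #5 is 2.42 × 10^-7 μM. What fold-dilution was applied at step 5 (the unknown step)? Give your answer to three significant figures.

Step 1: 350 μL + 16.5 mL = 16850 μL total → factor 16850/350 = 48.143
Step 2: 45 μL brought to 4500 μL → factor 4500/45 = 100
Step 3: 65 μL + 2500 μL = 2565 μL total → factor 2565/65 = 39.462
Step 4: 45 μL + 1000 μL = 1045 μL total → factor 1045/45 = 23.222
Step 5: unknown factor x
Product of known-step factors = 4.4117 × 10^6
Overall factor = 8.00 μM / (2.42 × 10^-7 μM) = 3.3058 × 10^7
x = 3.3058 × 10^7 / 4.4117 × 10^6 = 7.49

7.49-fold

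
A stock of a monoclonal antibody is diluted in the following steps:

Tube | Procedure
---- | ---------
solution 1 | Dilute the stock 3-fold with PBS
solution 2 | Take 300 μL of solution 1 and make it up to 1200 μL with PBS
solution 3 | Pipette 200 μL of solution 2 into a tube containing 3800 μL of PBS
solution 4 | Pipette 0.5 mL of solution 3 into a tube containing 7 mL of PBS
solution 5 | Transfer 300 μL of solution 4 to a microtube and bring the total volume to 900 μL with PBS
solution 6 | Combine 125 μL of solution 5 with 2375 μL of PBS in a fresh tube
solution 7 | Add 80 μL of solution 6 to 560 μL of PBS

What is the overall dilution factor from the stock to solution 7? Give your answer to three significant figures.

1.73 × 10^6

Step 1: 3-fold → factor 3
Step 2: 300 μL brought to 1200 μL → factor 1200/300 = 4
Step 3: 200 μL + 3800 μL = 4000 μL total → factor 4000/200 = 20
Step 4: 0.5 mL + 7 mL = 7.5 mL total → factor 7.5/0.5 = 15
Step 5: 300 μL brought to 900 μL → factor 900/300 = 3
Step 6: 125 μL + 2375 μL = 2500 μL total → factor 2500/125 = 20
Step 7: 80 μL + 560 μL = 640 μL total → factor 640/80 = 8
Overall dilution factor = 3 × 4 × 20 × 15 × 3 × 20 × 8 = 1.728 × 10^6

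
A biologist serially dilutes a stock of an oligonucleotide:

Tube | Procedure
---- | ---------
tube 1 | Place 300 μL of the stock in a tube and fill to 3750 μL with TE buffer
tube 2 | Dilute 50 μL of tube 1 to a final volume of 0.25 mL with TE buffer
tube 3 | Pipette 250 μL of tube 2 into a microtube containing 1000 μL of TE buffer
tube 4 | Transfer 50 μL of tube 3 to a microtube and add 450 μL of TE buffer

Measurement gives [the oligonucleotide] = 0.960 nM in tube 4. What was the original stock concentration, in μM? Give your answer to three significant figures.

3.00 μM

Step 1: 300 μL brought to 3750 μL → factor 3750/300 = 12.5
Step 2: 50 μL brought to 0.25 mL → factor 250/50 = 5
Step 3: 250 μL + 1000 μL = 1250 μL total → factor 1250/250 = 5
Step 4: 50 μL + 450 μL = 500 μL total → factor 500/50 = 10
Overall dilution factor = 12.5 × 5 × 5 × 10 = 3125
Stock = 0.960 nM × 3125 = 3000 nM = 3.00 μM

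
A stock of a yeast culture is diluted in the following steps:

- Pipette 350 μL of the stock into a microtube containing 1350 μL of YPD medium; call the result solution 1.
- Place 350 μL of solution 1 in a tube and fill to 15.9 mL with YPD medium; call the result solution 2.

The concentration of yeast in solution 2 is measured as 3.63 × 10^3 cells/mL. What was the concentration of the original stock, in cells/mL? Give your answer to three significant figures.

8.01 × 10^5 cells/mL

Step 1: 350 μL + 1350 μL = 1700 μL total → factor 1700/350 = 4.8571
Step 2: 350 μL brought to 15.9 mL → factor 15900/350 = 45.429
Overall dilution factor = 4.8571 × 45.429 = 220.65
Stock = 3.63 × 10^3 cells/mL × 220.65 = 8.01 × 10^5 cells/mL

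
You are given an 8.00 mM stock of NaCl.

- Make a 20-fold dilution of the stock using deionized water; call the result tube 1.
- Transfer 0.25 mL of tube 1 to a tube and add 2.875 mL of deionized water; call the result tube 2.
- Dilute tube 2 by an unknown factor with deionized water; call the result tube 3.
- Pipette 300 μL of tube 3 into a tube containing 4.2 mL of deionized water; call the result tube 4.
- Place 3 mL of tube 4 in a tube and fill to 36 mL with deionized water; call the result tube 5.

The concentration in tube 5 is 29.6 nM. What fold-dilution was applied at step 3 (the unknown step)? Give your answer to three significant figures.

6.01-fold

Step 1: 20-fold → factor 20
Step 2: 0.25 mL + 2.875 mL = 3.125 mL total → factor 3.125/0.25 = 12.5
Step 3: unknown factor x
Step 4: 300 μL + 4.2 mL = 4500 μL total → factor 4500/300 = 15
Step 5: 3 mL brought to 36 mL → factor 36/3 = 12
Product of known-step factors = 45000
Overall factor = 8.00 mM / (29.6 nM) = 2.7027 × 10^5
x = 2.7027 × 10^5 / 45000 = 6.01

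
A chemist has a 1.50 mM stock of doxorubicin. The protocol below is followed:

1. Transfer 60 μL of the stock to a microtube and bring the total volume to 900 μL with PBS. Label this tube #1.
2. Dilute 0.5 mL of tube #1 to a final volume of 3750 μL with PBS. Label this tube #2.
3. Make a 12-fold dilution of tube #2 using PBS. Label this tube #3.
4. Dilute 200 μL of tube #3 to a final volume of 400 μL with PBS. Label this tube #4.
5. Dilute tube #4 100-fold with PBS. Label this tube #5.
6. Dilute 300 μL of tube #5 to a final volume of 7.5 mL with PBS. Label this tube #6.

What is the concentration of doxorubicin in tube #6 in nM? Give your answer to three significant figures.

0.222 nM

Step 1: 60 μL brought to 900 μL → factor 900/60 = 15
Step 2: 0.5 mL brought to 3750 μL → factor 3.75/0.5 = 7.5
Step 3: 12-fold → factor 12
Step 4: 200 μL brought to 400 μL → factor 400/200 = 2
Step 5: 100-fold → factor 100
Step 6: 300 μL brought to 7.5 mL → factor 7500/300 = 25
Overall dilution factor = 15 × 7.5 × 12 × 2 × 100 × 25 = 6.75 × 10^6
Final = 1.50 mM / 6.75 × 10^6 = 2.222 × 10^-7 mM = 0.222 nM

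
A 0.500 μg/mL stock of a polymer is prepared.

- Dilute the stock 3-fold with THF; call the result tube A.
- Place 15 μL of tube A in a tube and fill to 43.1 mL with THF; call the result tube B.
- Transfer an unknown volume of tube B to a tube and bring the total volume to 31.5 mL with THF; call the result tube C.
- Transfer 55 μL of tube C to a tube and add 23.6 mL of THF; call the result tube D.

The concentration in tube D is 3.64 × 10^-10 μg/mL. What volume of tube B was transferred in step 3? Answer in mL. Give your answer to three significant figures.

0.0850 mL

Step 1: 3-fold → factor 3
Step 2: 15 μL brought to 43.1 mL → factor 43100/15 = 2873.3
Step 3: v brought to 31.5 mL → factor = 31.5 mL/v
Step 4: 55 μL + 23.6 mL = 23655 μL total → factor 23655/55 = 430.09
Product of known-step factors = 3.7074 × 10^6
Overall factor = 0.500 μg/mL / (3.64 × 10^-10 μg/mL) = 1.3736 × 10^9
Step-3 factor = 1.3736 × 10^9 / 3.7074 × 10^6 = 370.51
v = 31.5 mL / 370.51 = 0.0850 mL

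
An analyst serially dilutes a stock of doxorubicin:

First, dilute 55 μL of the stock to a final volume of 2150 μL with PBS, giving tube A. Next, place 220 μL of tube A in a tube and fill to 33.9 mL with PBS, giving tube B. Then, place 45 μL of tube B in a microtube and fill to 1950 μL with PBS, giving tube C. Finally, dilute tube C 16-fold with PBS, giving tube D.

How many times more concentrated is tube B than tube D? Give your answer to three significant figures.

Step 1: 55 μL brought to 2150 μL → factor 2150/55 = 39.091
Step 2: 220 μL brought to 33.9 mL → factor 33900/220 = 154.09
Step 3: 45 μL brought to 1950 μL → factor 1950/45 = 43.333
Step 4: 16-fold → factor 16
Dilution factor to tube B = 6023.6; to tube D = 4.1763 × 10^6
[tube B]/[tube D] = (factor to tube D)/(factor to tube B) = 4.1763 × 10^6/6023.6 = 693

693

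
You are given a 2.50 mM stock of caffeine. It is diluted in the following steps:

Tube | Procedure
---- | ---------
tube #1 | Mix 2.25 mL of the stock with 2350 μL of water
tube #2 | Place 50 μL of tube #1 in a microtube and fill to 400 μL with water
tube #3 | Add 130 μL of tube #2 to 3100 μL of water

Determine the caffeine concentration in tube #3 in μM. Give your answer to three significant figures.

6.15 μM

Step 1: 2.25 mL + 2350 μL = 4.6 mL total → factor 4.6/2.25 = 2.0444
Step 2: 50 μL brought to 400 μL → factor 400/50 = 8
Step 3: 130 μL + 3100 μL = 3230 μL total → factor 3230/130 = 24.846
Overall dilution factor = 2.0444 × 8 × 24.846 = 406.37
Final = 2.50 mM / 406.37 = 0.006152 mM = 6.15 μM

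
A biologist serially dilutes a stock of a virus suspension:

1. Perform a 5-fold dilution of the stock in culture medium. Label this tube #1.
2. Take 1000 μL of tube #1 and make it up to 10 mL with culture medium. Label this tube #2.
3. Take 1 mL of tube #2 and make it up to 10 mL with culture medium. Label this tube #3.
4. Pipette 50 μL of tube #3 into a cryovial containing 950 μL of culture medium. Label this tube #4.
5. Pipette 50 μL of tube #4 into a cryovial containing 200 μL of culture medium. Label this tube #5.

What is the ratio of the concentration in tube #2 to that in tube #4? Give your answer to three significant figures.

Step 1: 5-fold → factor 5
Step 2: 1000 μL brought to 10 mL → factor 10000/1000 = 10
Step 3: 1 mL brought to 10 mL → factor 10/1 = 10
Step 4: 50 μL + 950 μL = 1000 μL total → factor 1000/50 = 20
Dilution factor to tube #2 = 50; to tube #4 = 10000
[tube #2]/[tube #4] = (factor to tube #4)/(factor to tube #2) = 10000/50 = 200

200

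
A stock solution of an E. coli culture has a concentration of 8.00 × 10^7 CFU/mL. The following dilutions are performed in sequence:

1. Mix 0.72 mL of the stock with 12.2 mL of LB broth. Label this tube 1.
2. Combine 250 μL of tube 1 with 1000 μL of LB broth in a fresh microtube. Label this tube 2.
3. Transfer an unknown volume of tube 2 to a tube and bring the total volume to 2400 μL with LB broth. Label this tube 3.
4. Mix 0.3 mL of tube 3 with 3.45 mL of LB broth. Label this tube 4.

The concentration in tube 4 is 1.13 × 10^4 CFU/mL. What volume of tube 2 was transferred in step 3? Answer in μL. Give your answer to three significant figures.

Step 1: 0.72 mL + 12.2 mL = 12.92 mL total → factor 12.92/0.72 = 17.944
Step 2: 250 μL + 1000 μL = 1250 μL total → factor 1250/250 = 5
Step 3: v brought to 2400 μL → factor = 2400 μL/v
Step 4: 0.3 mL + 3.45 mL = 3.75 mL total → factor 3.75/0.3 = 12.5
Product of known-step factors = 1121.5
Overall factor = 8.00 × 10^7 CFU/mL / (1.13 × 10^4 CFU/mL) = 7079.6
Step-3 factor = 7079.6 / 1121.5 = 6.3125
v = 2400 μL / 6.3125 = 380 μL

380 μL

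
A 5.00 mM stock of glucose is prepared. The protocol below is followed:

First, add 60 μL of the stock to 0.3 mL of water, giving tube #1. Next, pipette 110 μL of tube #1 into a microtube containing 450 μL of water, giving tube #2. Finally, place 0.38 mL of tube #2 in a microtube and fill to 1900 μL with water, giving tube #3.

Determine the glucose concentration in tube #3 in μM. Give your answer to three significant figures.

Step 1: 60 μL + 0.3 mL = 360 μL total → factor 360/60 = 6
Step 2: 110 μL + 450 μL = 560 μL total → factor 560/110 = 5.0909
Step 3: 0.38 mL brought to 1900 μL → factor 1.9/0.38 = 5
Overall dilution factor = 6 × 5.0909 × 5 = 152.73
Final = 5.00 mM / 152.73 = 0.03274 mM = 32.7 μM

32.7 μM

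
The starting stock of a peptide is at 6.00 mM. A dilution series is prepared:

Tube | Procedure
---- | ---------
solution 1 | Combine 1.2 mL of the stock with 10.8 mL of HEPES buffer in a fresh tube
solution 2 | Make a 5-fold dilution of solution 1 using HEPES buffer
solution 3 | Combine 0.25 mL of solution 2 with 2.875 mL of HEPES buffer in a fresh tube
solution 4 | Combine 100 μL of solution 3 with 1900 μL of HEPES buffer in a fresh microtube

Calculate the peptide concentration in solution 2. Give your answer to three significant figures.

Step 1: 1.2 mL + 10.8 mL = 12 mL total → factor 12/1.2 = 10
Step 2: 5-fold → factor 5
Dilution factor through solution 2 = 10 × 5 = 50
[solution 2] = 6.00 mM / 50 = 0.120 mM

0.120 mM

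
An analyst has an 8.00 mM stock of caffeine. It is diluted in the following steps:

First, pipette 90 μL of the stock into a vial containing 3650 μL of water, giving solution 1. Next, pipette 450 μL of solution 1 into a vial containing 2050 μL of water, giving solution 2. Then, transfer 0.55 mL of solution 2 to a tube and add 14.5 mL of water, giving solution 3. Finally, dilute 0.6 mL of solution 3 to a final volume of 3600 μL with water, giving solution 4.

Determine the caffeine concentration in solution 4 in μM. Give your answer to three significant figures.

Step 1: 90 μL + 3650 μL = 3740 μL total → factor 3740/90 = 41.556
Step 2: 450 μL + 2050 μL = 2500 μL total → factor 2500/450 = 5.5556
Step 3: 0.55 mL + 14.5 mL = 15.05 mL total → factor 15.05/0.55 = 27.364
Step 4: 0.6 mL brought to 3600 μL → factor 3.6/0.6 = 6
Overall dilution factor = 41.556 × 5.5556 × 27.364 × 6 = 37904
Final = 8.00 mM / 37904 = 0.0002111 mM = 0.211 μM

0.211 μM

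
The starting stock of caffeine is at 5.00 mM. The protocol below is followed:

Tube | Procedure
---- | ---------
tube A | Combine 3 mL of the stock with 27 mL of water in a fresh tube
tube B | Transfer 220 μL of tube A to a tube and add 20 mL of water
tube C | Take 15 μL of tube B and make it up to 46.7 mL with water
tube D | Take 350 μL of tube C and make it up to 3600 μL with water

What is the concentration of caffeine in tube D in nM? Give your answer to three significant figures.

Step 1: 3 mL + 27 mL = 30 mL total → factor 30/3 = 10
Step 2: 220 μL + 20 mL = 20220 μL total → factor 20220/220 = 91.909
Step 3: 15 μL brought to 46.7 mL → factor 46700/15 = 3113.3
Step 4: 350 μL brought to 3600 μL → factor 3600/350 = 10.286
Overall dilution factor = 10 × 91.909 × 3113.3 × 10.286 = 2.9432 × 10^7
Final = 5.00 mM / 2.9432 × 10^7 = 1.699 × 10^-7 mM = 0.170 nM

0.170 nM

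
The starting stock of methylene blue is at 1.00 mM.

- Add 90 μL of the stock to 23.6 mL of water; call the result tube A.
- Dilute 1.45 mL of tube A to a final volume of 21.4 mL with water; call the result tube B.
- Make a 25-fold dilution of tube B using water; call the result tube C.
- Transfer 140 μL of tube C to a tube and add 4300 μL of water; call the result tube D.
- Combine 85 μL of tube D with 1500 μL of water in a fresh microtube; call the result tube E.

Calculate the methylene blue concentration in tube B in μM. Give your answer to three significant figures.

Step 1: 90 μL + 23.6 mL = 23690 μL total → factor 23690/90 = 263.22
Step 2: 1.45 mL brought to 21.4 mL → factor 21.4/1.45 = 14.759
Dilution factor through tube B = 263.22 × 14.759 = 3884.8
[tube B] = 1.00 mM / 3884.8 = 0.0002574 mM = 0.257 μM

0.257 μM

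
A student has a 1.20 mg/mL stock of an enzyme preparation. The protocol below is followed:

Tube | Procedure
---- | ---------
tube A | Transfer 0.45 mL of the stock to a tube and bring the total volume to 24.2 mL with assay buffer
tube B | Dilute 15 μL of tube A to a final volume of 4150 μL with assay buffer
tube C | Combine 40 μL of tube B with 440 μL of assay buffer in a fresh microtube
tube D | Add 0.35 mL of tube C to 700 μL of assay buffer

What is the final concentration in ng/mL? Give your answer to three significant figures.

Step 1: 0.45 mL brought to 24.2 mL → factor 24.2/0.45 = 53.778
Step 2: 15 μL brought to 4150 μL → factor 4150/15 = 276.67
Step 3: 40 μL + 440 μL = 480 μL total → factor 480/40 = 12
Step 4: 0.35 mL + 700 μL = 1.05 mL total → factor 1.05/0.35 = 3
Overall dilution factor = 53.778 × 276.67 × 12 × 3 = 5.3563 × 10^5
Final = 1.20 mg/mL / 5.3563 × 10^5 = 2.240 × 10^-6 mg/mL = 2.24 ng/mL

2.24 ng/mL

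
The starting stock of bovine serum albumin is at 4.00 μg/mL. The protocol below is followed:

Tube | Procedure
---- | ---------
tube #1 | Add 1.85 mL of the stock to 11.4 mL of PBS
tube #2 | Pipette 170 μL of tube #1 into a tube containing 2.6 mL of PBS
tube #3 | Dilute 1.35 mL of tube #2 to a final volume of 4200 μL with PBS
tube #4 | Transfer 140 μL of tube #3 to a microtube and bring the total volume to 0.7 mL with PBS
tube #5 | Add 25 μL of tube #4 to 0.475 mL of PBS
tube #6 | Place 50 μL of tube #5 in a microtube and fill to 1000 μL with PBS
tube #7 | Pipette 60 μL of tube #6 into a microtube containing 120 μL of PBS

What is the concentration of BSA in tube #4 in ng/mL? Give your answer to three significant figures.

Step 1: 1.85 mL + 11.4 mL = 13.25 mL total → factor 13.25/1.85 = 7.1622
Step 2: 170 μL + 2.6 mL = 2770 μL total → factor 2770/170 = 16.294
Step 3: 1.35 mL brought to 4200 μL → factor 4.2/1.35 = 3.1111
Step 4: 140 μL brought to 0.7 mL → factor 700/140 = 5
Dilution factor through tube #4 = 7.1622 × 16.294 × 3.1111 × 5 = 1815.4
[tube #4] = 4.00 μg/mL / 1815.4 = 0.002203 μg/mL = 2.20 ng/mL

2.20 ng/mL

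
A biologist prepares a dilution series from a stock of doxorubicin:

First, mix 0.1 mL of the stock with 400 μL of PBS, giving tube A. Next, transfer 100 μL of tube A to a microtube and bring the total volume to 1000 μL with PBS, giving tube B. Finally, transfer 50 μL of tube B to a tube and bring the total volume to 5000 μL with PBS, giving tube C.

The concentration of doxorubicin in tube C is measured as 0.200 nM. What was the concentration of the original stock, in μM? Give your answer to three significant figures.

1.00 μM

Step 1: 0.1 mL + 400 μL = 0.5 mL total → factor 0.5/0.1 = 5
Step 2: 100 μL brought to 1000 μL → factor 1000/100 = 10
Step 3: 50 μL brought to 5000 μL → factor 5000/50 = 100
Overall dilution factor = 5 × 10 × 100 = 5000
Stock = 0.200 nM × 5000 = 1000 nM = 1.00 μM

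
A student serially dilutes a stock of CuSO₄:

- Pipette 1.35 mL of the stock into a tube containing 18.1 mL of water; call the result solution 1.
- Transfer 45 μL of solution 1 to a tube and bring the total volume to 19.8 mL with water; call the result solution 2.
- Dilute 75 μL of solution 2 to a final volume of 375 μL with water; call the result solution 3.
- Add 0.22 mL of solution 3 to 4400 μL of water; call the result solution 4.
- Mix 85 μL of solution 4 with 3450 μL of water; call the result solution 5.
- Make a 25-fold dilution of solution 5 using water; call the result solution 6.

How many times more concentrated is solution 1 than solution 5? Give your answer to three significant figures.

1.92 × 10^6

Step 1: 1.35 mL + 18.1 mL = 19.45 mL total → factor 19.45/1.35 = 14.407
Step 2: 45 μL brought to 19.8 mL → factor 19800/45 = 440
Step 3: 75 μL brought to 375 μL → factor 375/75 = 5
Step 4: 0.22 mL + 4400 μL = 4.62 mL total → factor 4.62/0.22 = 21
Step 5: 85 μL + 3450 μL = 3535 μL total → factor 3535/85 = 41.588
Dilution factor to solution 1 = 14.407; to solution 5 = 2.7682 × 10^7
[solution 1]/[solution 5] = (factor to solution 5)/(factor to solution 1) = 2.7682 × 10^7/14.407 = 1.92 × 10^6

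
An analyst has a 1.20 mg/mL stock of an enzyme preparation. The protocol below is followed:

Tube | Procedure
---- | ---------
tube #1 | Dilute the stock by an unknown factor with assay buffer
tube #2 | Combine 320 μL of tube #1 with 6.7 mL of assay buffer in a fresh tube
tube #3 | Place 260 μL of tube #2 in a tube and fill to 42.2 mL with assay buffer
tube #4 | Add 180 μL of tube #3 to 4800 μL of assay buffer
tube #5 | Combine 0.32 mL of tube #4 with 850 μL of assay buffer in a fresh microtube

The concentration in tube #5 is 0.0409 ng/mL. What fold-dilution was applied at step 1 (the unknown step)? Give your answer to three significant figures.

Step 1: unknown factor x
Step 2: 320 μL + 6.7 mL = 7020 μL total → factor 7020/320 = 21.938
Step 3: 260 μL brought to 42.2 mL → factor 42200/260 = 162.31
Step 4: 180 μL + 4800 μL = 4980 μL total → factor 4980/180 = 27.667
Step 5: 0.32 mL + 850 μL = 1.17 mL total → factor 1.17/0.32 = 3.6562
Product of known-step factors = 3.6018 × 10^5
Overall factor = 1.20 mg/mL / (0.0409 ng/mL) = 2.934 × 10^7
x = 2.934 × 10^7 / 3.6018 × 10^5 = 81.5

81.5-fold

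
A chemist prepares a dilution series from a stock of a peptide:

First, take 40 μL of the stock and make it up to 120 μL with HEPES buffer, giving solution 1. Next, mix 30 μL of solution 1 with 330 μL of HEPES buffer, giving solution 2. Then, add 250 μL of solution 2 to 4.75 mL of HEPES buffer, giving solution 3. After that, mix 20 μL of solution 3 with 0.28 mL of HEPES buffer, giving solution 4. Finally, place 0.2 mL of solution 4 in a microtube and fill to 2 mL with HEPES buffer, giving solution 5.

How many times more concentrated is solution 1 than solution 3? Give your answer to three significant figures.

240

Step 1: 40 μL brought to 120 μL → factor 120/40 = 3
Step 2: 30 μL + 330 μL = 360 μL total → factor 360/30 = 12
Step 3: 250 μL + 4.75 mL = 5000 μL total → factor 5000/250 = 20
Dilution factor to solution 1 = 3; to solution 3 = 720
[solution 1]/[solution 3] = (factor to solution 3)/(factor to solution 1) = 720/3 = 240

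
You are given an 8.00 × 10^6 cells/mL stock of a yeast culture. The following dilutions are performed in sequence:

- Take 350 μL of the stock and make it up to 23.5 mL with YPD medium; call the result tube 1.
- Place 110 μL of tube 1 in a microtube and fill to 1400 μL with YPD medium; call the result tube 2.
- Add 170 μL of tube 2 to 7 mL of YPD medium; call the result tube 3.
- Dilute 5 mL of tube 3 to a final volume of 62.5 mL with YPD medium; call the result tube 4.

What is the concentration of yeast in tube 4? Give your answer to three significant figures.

17.8 cells/mL

Step 1: 350 μL brought to 23.5 mL → factor 23500/350 = 67.143
Step 2: 110 μL brought to 1400 μL → factor 1400/110 = 12.727
Step 3: 170 μL + 7 mL = 7170 μL total → factor 7170/170 = 42.176
Step 4: 5 mL brought to 62.5 mL → factor 62.5/5 = 12.5
Overall dilution factor = 67.143 × 12.727 × 42.176 × 12.5 = 4.5052 × 10^5
Final = 8.00 × 10^6 cells/mL / 4.5052 × 10^5 = 17.8 cells/mL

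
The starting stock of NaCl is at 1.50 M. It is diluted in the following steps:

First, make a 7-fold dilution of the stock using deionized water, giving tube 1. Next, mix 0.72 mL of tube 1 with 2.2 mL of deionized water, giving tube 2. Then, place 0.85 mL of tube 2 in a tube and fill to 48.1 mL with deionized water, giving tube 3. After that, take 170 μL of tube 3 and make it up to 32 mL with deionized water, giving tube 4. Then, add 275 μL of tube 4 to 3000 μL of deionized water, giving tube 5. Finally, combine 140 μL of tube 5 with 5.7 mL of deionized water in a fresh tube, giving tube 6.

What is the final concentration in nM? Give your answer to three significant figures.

Step 1: 7-fold → factor 7
Step 2: 0.72 mL + 2.2 mL = 2.92 mL total → factor 2.92/0.72 = 4.0556
Step 3: 0.85 mL brought to 48.1 mL → factor 48.1/0.85 = 56.588
Step 4: 170 μL brought to 32 mL → factor 32000/170 = 188.24
Step 5: 275 μL + 3000 μL = 3275 μL total → factor 3275/275 = 11.909
Step 6: 140 μL + 5.7 mL = 5840 μL total → factor 5840/140 = 41.714
Overall dilution factor = 7 × 4.0556 × 56.588 × 188.24 × 11.909 × 41.714 = 1.5022 × 10^8
Final = 1.50 M / 1.5022 × 10^8 = 9.985 × 10^-9 M = 9.99 nM

9.99 nM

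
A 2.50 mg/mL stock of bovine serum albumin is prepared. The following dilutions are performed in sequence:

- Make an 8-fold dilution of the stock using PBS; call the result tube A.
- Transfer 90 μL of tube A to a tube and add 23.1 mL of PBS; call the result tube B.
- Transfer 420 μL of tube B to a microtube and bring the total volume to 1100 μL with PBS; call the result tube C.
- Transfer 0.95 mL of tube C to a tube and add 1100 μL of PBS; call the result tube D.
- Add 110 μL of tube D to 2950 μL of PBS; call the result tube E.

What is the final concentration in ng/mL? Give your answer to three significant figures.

Step 1: 8-fold → factor 8
Step 2: 90 μL + 23.1 mL = 23190 μL total → factor 23190/90 = 257.67
Step 3: 420 μL brought to 1100 μL → factor 1100/420 = 2.619
Step 4: 0.95 mL + 1100 μL = 2.05 mL total → factor 2.05/0.95 = 2.1579
Step 5: 110 μL + 2950 μL = 3060 μL total → factor 3060/110 = 27.818
Overall dilution factor = 8 × 257.67 × 2.619 × 2.1579 × 27.818 = 3.2408 × 10^5
Final = 2.50 mg/mL / 3.2408 × 10^5 = 7.714 × 10^-6 mg/mL = 7.71 ng/mL

7.71 ng/mL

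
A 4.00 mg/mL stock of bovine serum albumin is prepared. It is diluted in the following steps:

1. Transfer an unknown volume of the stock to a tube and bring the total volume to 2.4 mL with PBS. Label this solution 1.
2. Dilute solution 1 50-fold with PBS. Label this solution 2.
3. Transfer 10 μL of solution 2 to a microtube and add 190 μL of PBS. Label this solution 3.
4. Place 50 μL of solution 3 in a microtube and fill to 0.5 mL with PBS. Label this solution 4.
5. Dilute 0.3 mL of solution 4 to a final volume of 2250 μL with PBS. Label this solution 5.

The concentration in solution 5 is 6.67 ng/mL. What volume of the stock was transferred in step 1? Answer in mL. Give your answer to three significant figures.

0.300 mL

Step 1: v brought to 2.4 mL → factor = 2.4 mL/v
Step 2: 50-fold → factor 50
Step 3: 10 μL + 190 μL = 200 μL total → factor 200/10 = 20
Step 4: 50 μL brought to 0.5 mL → factor 500/50 = 10
Step 5: 0.3 mL brought to 2250 μL → factor 2.25/0.3 = 7.5
Product of known-step factors = 75000
Overall factor = 4.00 mg/mL / (6.67 ng/mL) = 5.997 × 10^5
Step-1 factor = 5.997 × 10^5 / 75000 = 7.996
v = 2.4 mL / 7.996 = 0.300 mL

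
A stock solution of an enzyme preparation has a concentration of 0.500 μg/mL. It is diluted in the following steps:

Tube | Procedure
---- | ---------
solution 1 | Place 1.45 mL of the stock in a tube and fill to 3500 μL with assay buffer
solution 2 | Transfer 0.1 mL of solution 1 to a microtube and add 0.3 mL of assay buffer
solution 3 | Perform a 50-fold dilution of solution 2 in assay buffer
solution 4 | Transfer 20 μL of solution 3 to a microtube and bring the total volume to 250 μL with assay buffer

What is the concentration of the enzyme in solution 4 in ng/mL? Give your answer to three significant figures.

0.0829 ng/mL

Step 1: 1.45 mL brought to 3500 μL → factor 3.5/1.45 = 2.4138
Step 2: 0.1 mL + 0.3 mL = 0.4 mL total → factor 0.4/0.1 = 4
Step 3: 50-fold → factor 50
Step 4: 20 μL brought to 250 μL → factor 250/20 = 12.5
Dilution factor through solution 4 = 2.4138 × 4 × 50 × 12.5 = 6034.5
[solution 4] = 0.500 μg/mL / 6034.5 = 8.286 × 10^-5 μg/mL = 0.0829 ng/mL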